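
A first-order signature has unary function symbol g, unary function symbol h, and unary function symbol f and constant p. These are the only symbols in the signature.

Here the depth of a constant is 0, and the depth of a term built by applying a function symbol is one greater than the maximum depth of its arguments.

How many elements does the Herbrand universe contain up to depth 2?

13

Write N_k for the number of ground terms of depth ≤ k. A term of depth ≤ k is either a constant or a function symbol applied to arguments of depth ≤ k−1, so N_k = 1 + N_{k-1} + N_{k-1} + N_{k-1}.
N_0 = 1
N_1 = 1 + 1 + 1 + 1 = 4
N_2 = 1 + 4 + 4 + 4 = 13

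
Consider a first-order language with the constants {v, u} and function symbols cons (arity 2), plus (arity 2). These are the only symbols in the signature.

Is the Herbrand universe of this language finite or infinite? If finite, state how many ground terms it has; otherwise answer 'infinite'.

The signature has at least one function symbol (cons, arity 2) and at least one constant (v).
Iterating cons gives infinitely many distinct ground terms: v, cons(v, v), cons(cons(v, v), cons(v, v)), ...
So the Herbrand universe is infinite.

infinite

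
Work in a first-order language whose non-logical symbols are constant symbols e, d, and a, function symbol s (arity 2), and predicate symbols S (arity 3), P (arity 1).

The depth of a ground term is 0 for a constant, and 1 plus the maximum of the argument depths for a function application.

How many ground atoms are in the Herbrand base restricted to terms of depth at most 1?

1740

First count ground terms of depth ≤ 1.
If N_k denotes the number of depth-≤k ground terms, the 3 constants give N_0 = 3, and each function symbol of arity r contributes N_{k-1}^r new terms at level k: N_k = 3 + N_{k-1}^2.
N_0 = 3
N_1 = 3 + 3^2 = 12
Explicitly: e, d, a, s(e, e), s(e, d), s(e, a), s(d, e), s(d, d), s(d, a), s(a, e), s(a, d), s(a, a).
So |H| = 12.
Each predicate of arity r yields |H|^r ground atoms (one per choice of an r-tuple from H):
  S: 12^3 = 1728;  P: 12
Total ground atoms: 1728 + 12 = 1740.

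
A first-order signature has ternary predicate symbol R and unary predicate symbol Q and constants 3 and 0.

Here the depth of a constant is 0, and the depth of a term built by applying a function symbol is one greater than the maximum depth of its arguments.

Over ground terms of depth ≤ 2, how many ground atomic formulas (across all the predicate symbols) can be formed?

First count ground terms of depth ≤ 2.
With no function symbols every ground term is a constant, so there are exactly 2 ground terms at every depth bound.
N_0 = 2
N_1 = 2
N_2 = 2
Explicitly: 3, 0.
So |H| = 2.
Each predicate of arity r yields |H|^r ground atoms (one per choice of an r-tuple from H):
  R: 2^3 = 8;  Q: 2
Total ground atoms: 8 + 2 = 10.

10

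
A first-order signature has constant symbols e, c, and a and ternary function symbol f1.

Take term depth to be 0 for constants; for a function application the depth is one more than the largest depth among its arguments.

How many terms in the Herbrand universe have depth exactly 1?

Count level by level. With function symbols f1/3, the terms of depth ≤ k are the 3 constants together with each function applied to depth-≤(k−1) tuples, so N_k = 3 + N_{k-1}^3.
N_0 = 3
N_1 = 3 + 3^3 = 30
Terms of depth exactly 1: N_1 − N_0 = 30 − 3 = 27.

27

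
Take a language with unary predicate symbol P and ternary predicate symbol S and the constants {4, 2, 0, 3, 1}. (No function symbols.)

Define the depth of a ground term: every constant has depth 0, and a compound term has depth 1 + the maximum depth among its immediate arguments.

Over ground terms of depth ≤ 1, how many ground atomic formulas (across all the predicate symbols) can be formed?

First count ground terms of depth ≤ 1.
With no function symbols every ground term is a constant, so there are exactly 5 ground terms at every depth bound.
N_0 = 5
N_1 = 5
Explicitly: 4, 2, 0, 3, 1.
So |H| = 5.
Each predicate of arity r yields |H|^r ground atoms (one per choice of an r-tuple from H):
  P: 5;  S: 5^3 = 125
Total ground atoms: 5 + 125 = 130.

130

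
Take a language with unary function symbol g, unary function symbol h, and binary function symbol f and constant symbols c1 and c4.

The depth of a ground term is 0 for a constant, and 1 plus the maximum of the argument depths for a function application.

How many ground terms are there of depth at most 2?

122

Let N_k count ground terms of depth at most k. Each non-constant term of depth ≤ k is some function symbol applied to depth-≤(k−1) arguments, giving N_k = 2 + N_{k-1} + N_{k-1} + N_{k-1}^2.
N_0 = 2
N_1 = 2 + 2 + 2 + 2^2 = 10
N_2 = 2 + 10 + 10 + 10^2 = 122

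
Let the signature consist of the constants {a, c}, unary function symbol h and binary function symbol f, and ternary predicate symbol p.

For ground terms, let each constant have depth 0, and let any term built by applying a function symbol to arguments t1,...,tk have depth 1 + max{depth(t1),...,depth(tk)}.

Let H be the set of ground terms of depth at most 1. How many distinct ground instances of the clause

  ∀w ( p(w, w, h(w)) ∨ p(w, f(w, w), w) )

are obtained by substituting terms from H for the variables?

8

Ground terms of depth ≤ 1:
  Let N_k count ground terms of depth at most k. Each non-constant term of depth ≤ k is some function symbol applied to depth-≤(k−1) arguments, giving N_k = 2 + N_{k-1} + N_{k-1}^2.
  N_0 = 2
  N_1 = 2 + 2 + 2^2 = 8
  Explicitly: a, c, h(a), h(c), f(a, a), f(a, c), f(c, a), f(c, c).
So there are 8 ground terms available for substitution.
There is 1 variable to instantiate (w),  occurring in at least one literal, so different choices give different ground instances.
Number of ground instances = 8.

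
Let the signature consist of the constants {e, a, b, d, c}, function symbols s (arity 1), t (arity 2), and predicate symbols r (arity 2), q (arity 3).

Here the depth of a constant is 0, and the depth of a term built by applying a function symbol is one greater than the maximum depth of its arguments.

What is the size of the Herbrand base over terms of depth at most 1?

44100

First count ground terms of depth ≤ 1.
Count level by level. With function symbols s/1, t/2, the terms of depth ≤ k are the 5 constants together with each function applied to depth-≤(k−1) tuples, so N_k = 5 + N_{k-1} + N_{k-1}^2.
N_0 = 5
N_1 = 5 + 5 + 5^2 = 35
So |H| = 35.
For each predicate symbol, the number of ground atoms is |H| raised to its arity; summing:
  r: 35^2 = 1225;  q: 35^3 = 42875
Total ground atoms: 1225 + 42875 = 44100.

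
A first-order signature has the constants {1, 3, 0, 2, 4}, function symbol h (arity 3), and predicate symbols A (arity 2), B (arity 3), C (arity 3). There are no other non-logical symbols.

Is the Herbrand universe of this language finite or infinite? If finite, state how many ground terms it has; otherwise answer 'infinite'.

The signature has at least one function symbol (h, arity 3) and at least one constant (1).
Iterating h gives infinitely many distinct ground terms: 1, h(1, 1, 1), h(h(1, 1, 1), h(1, 1, 1), h(1, 1, 1)), ...
So the Herbrand universe is infinite.

infinite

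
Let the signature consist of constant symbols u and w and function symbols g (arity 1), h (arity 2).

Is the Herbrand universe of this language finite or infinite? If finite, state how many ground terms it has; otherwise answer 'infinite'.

The signature has at least one function symbol (g, arity 1) and at least one constant (u).
Iterating g gives infinitely many distinct ground terms: u, g(u), g(g(u)), ...
So the Herbrand universe is infinite.

infinite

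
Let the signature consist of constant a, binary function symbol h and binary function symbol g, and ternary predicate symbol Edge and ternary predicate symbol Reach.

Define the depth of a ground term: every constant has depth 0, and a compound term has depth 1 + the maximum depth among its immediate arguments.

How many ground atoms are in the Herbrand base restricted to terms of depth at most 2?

13718

First count ground terms of depth ≤ 2.
If N_k denotes the number of depth-≤k ground terms, the 1 constant gives N_0 = 1, and each function symbol of arity r contributes N_{k-1}^r new terms at level k: N_k = 1 + N_{k-1}^2 + N_{k-1}^2.
N_0 = 1
N_1 = 1 + 1^2 + 1^2 = 3
N_2 = 1 + 3^2 + 3^2 = 19
So |H| = 19.
For each predicate symbol, the number of ground atoms is |H| raised to its arity; summing:
  Edge: 19^3 = 6859;  Reach: 19^3 = 6859
Total ground atoms: 6859 + 6859 = 13718.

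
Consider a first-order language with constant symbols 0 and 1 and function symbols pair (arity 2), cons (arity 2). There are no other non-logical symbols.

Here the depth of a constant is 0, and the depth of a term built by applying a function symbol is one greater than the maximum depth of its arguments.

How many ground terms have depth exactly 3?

81408

If N_k denotes the number of depth-≤k ground terms, the 2 constants give N_0 = 2, and each function symbol of arity r contributes N_{k-1}^r new terms at level k: N_k = 2 + N_{k-1}^2 + N_{k-1}^2.
N_0 = 2
N_1 = 2 + 2^2 + 2^2 = 10
N_2 = 2 + 10^2 + 10^2 = 202
N_3 = 2 + 202^2 + 202^2 = 81610
Terms of depth exactly 3: N_3 − N_2 = 81610 − 202 = 81408.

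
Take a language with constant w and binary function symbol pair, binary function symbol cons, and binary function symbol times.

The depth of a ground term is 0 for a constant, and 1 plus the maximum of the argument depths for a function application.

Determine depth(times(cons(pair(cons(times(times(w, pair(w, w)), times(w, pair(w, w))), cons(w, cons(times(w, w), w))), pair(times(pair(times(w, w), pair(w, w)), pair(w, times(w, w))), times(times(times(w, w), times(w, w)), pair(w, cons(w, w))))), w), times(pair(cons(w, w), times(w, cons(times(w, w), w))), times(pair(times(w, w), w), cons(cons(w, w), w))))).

7

depth(pair(w, w)) = 1 + max(0, 0) = 1
depth(times(w, pair(w, w))) = 1 + max(0, 1) = 2
depth(times(times(w, pair(w, w)), times(w, pair(w, w)))) = 1 + max(2, 2) = 3
depth(times(w, w)) = 1 + max(0, 0) = 1
depth(cons(times(w, w), w)) = 1 + max(1, 0) = 2
depth(cons(w, cons(times(w, w), w))) = 1 + max(0, 2) = 3
depth(cons(times(times(w, pair(w, w)), times(w, pair(w, w))), cons(w, cons(times(w, w), w)))) = 1 + max(3, 3) = 4
depth(pair(times(w, w), pair(w, w))) = 1 + max(1, 1) = 2
depth(pair(w, times(w, w))) = 1 + max(0, 1) = 2
depth(times(pair(times(w, w), pair(w, w)), pair(w, times(w, w)))) = 1 + max(2, 2) = 3
depth(times(times(w, w), times(w, w))) = 1 + max(1, 1) = 2
depth(cons(w, w)) = 1 + max(0, 0) = 1
depth(pair(w, cons(w, w))) = 1 + max(0, 1) = 2
depth(times(times(times(w, w), times(w, w)), pair(w, cons(w, w)))) = 1 + max(2, 2) = 3
depth(pair(times(pair(times(w, w), pair(w, w)), pair(w, times(w, w))), times(times(times(w, w), times(w, w)), pair(w, cons(w, w))))) = 1 + max(3, 3) = 4
depth(pair(cons(times(times(w, pair(w, w)), times(w, pair(w, w))), cons(w, cons(times(w, w), w))), pair(times(pair(times(w, w), pair(w, w)), pair(w, times(w, w))), times(times(times(w, w), times(w, w)), pair(w, cons(w, w)))))) = 1 + max(4, 4) = 5
depth(cons(pair(cons(times(times(w, pair(w, w)), times(w, pair(w, w))), cons(w, cons(times(w, w), w))), pair(times(pair(times(w, w), pair(w, w)), pair(w, times(w, w))), times(times(times(w, w), times(w, w)), pair(w, cons(w, w))))), w)) = 1 + max(5, 0) = 6
depth(times(w, cons(times(w, w), w))) = 1 + max(0, 2) = 3
depth(pair(cons(w, w), times(w, cons(times(w, w), w)))) = 1 + max(1, 3) = 4
depth(pair(times(w, w), w)) = 1 + max(1, 0) = 2
depth(cons(cons(w, w), w)) = 1 + max(1, 0) = 2
depth(times(pair(times(w, w), w), cons(cons(w, w), w))) = 1 + max(2, 2) = 3
depth(times(pair(cons(w, w), times(w, cons(times(w, w), w))), times(pair(times(w, w), w), cons(cons(w, w), w)))) = 1 + max(4, 3) = 5
depth(times(cons(pair(cons(times(times(w, pair(w, w)), times(w, pair(w, w))), cons(w, cons(times(w, w), w))), pair(times(pair(times(w, w), pair(w, w)), pair(w, times(w, w))), times(times(times(w, w), times(w, w)), pair(w, cons(w, w))))), w), times(pair(cons(w, w), times(w, cons(times(w, w), w))), times(pair(times(w, w), w), cons(cons(w, w), w))))) = 1 + max(6, 5) = 7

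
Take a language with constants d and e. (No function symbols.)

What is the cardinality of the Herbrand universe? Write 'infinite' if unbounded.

2

There are no function symbols, so every ground term is one of the 2 constants.
The Herbrand universe is {d, e}, which is finite with 2 elements.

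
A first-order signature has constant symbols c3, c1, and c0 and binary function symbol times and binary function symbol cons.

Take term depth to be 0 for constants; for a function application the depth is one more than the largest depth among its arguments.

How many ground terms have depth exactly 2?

864

Count level by level. With function symbols times/2, cons/2, the terms of depth ≤ k are the 3 constants together with each function applied to depth-≤(k−1) tuples, so N_k = 3 + N_{k-1}^2 + N_{k-1}^2.
N_0 = 3
N_1 = 3 + 3^2 + 3^2 = 21
N_2 = 3 + 21^2 + 21^2 = 885
Terms of depth exactly 2: N_2 − N_1 = 885 − 21 = 864.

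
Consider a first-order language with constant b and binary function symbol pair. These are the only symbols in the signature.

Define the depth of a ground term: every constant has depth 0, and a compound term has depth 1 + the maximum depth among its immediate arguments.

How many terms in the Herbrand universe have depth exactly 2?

Write N_k for the number of ground terms of depth ≤ k. A term of depth ≤ k is either a constant or a function symbol applied to arguments of depth ≤ k−1, so N_k = 1 + N_{k-1}^2.
N_0 = 1
N_1 = 1 + 1^2 = 2
N_2 = 1 + 2^2 = 5
Terms of depth exactly 2: N_2 − N_1 = 5 − 2 = 3.

3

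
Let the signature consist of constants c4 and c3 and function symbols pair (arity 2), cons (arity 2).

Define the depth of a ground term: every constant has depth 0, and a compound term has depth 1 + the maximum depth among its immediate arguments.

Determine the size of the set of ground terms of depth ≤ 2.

202

Let N_k count ground terms of depth at most k. Each non-constant term of depth ≤ k is some function symbol applied to depth-≤(k−1) arguments, giving N_k = 2 + N_{k-1}^2 + N_{k-1}^2.
N_0 = 2
N_1 = 2 + 2^2 + 2^2 = 10
N_2 = 2 + 10^2 + 10^2 = 202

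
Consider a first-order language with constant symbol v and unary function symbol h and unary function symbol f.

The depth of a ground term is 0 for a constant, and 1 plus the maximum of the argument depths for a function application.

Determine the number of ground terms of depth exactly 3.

8

Let N_k count ground terms of depth at most k. Each non-constant term of depth ≤ k is some function symbol applied to depth-≤(k−1) arguments, giving N_k = 1 + N_{k-1} + N_{k-1}.
N_0 = 1
N_1 = 1 + 1 + 1 = 3
N_2 = 1 + 3 + 3 = 7
N_3 = 1 + 7 + 7 = 15
Terms of depth exactly 3: N_3 − N_2 = 15 − 7 = 8.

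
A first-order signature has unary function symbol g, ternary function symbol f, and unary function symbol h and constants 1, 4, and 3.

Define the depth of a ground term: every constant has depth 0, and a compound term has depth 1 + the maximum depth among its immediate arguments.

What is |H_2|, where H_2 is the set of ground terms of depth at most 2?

46731

Write N_k for the number of ground terms of depth ≤ k. A term of depth ≤ k is either a constant or a function symbol applied to arguments of depth ≤ k−1, so N_k = 3 + N_{k-1} + N_{k-1}^3 + N_{k-1}.
N_0 = 3
N_1 = 3 + 3 + 3^3 + 3 = 36
N_2 = 3 + 36 + 36^3 + 36 = 46731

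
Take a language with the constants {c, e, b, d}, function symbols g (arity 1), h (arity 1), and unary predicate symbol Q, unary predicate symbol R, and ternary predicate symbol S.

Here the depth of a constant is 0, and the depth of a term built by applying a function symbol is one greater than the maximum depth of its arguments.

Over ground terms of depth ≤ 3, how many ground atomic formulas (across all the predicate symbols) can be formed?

216120

First count ground terms of depth ≤ 3.
If N_k denotes the number of depth-≤k ground terms, the 4 constants give N_0 = 4, and each function symbol of arity r contributes N_{k-1}^r new terms at level k: N_k = 4 + N_{k-1} + N_{k-1}.
N_0 = 4
N_1 = 4 + 4 + 4 = 12
N_2 = 4 + 12 + 12 = 28
N_3 = 4 + 28 + 28 = 60
So |H| = 60.
A ground atom is a predicate applied to a tuple of terms from H, so the count is the sum over predicates of |H|^arity:
  Q: 60;  R: 60;  S: 60^3 = 216000
Total ground atoms: 60 + 60 + 216000 = 216120.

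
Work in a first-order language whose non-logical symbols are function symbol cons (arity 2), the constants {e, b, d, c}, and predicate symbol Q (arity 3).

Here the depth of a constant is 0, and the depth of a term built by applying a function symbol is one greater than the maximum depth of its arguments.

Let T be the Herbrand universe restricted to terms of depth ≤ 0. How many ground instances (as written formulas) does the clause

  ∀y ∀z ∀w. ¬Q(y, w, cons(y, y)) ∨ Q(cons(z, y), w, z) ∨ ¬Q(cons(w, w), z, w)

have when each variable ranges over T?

64

Ground terms of depth ≤ 0:
  Count level by level. With function symbols cons/2, the terms of depth ≤ k are the 4 constants together with each function applied to depth-≤(k−1) tuples, so N_k = 4 + N_{k-1}^2.
  N_0 = 4
  Explicitly: e, b, d, c.
So there are 4 ground terms available for substitution.
The clause has 3 distinct variables (y, z, w), each appearing in the body. In the free term algebra distinct substitutions yield syntactically distinct ground instances.
Number of ground instances = 4^3 = 64.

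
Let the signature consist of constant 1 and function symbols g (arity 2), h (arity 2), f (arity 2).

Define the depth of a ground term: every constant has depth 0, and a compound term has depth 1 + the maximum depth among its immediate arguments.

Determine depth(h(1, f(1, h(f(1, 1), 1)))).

4

depth(f(1, 1)) = 1 + max(0, 0) = 1
depth(h(f(1, 1), 1)) = 1 + max(1, 0) = 2
depth(f(1, h(f(1, 1), 1))) = 1 + max(0, 2) = 3
depth(h(1, f(1, h(f(1, 1), 1)))) = 1 + max(0, 3) = 4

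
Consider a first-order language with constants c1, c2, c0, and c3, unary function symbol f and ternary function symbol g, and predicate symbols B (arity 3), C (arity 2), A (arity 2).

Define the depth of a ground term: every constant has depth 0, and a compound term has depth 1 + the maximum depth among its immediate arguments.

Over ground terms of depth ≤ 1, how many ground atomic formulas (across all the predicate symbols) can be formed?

First count ground terms of depth ≤ 1.
Let N_k = |{terms of depth ≤ k}|. Then N_0 = 4 and N_k = 4 + N_{k-1} + N_{k-1}^3 for k ≥ 1 (one summand per function symbol, arity giving the exponent).
N_0 = 4
N_1 = 4 + 4 + 4^3 = 72
So |H| = 72.
For each predicate symbol, the number of ground atoms is |H| raised to its arity; summing:
  B: 72^3 = 373248;  C: 72^2 = 5184;  A: 72^2 = 5184
Total ground atoms: 373248 + 5184 + 5184 = 383616.

383616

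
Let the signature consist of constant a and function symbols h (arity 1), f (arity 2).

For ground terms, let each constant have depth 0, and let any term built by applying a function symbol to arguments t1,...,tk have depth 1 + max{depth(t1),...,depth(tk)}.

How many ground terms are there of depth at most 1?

Count level by level. With function symbols h/1, f/2, the terms of depth ≤ k are the 1 constant together with each function applied to depth-≤(k−1) tuples, so N_k = 1 + N_{k-1} + N_{k-1}^2.
N_0 = 1
N_1 = 1 + 1 + 1^2 = 3
Explicitly: a, h(a), f(a, a).

3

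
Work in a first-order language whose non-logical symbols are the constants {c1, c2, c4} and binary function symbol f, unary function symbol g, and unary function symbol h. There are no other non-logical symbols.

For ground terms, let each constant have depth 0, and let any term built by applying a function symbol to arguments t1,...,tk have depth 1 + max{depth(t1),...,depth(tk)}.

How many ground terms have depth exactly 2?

Let N_k count ground terms of depth at most k. Each non-constant term of depth ≤ k is some function symbol applied to depth-≤(k−1) arguments, giving N_k = 3 + N_{k-1}^2 + N_{k-1} + N_{k-1}.
N_0 = 3
N_1 = 3 + 3^2 + 3 + 3 = 18
N_2 = 3 + 18^2 + 18 + 18 = 363
Terms of depth exactly 2: N_2 − N_1 = 363 − 18 = 345.

345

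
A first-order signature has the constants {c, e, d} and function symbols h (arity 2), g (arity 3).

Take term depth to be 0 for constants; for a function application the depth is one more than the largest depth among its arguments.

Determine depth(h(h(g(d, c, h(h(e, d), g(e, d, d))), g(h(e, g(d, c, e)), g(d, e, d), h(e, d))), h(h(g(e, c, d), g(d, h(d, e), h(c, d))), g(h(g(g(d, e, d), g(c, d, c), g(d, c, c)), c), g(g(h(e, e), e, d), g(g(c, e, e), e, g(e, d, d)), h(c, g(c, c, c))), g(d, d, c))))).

depth(h(e, d)) = 1 + max(0, 0) = 1
depth(g(e, d, d)) = 1 + max(0, 0, 0) = 1
depth(h(h(e, d), g(e, d, d))) = 1 + max(1, 1) = 2
depth(g(d, c, h(h(e, d), g(e, d, d)))) = 1 + max(0, 0, 2) = 3
depth(g(d, c, e)) = 1 + max(0, 0, 0) = 1
depth(h(e, g(d, c, e))) = 1 + max(0, 1) = 2
depth(g(d, e, d)) = 1 + max(0, 0, 0) = 1
depth(g(h(e, g(d, c, e)), g(d, e, d), h(e, d))) = 1 + max(2, 1, 1) = 3
depth(h(g(d, c, h(h(e, d), g(e, d, d))), g(h(e, g(d, c, e)), g(d, e, d), h(e, d)))) = 1 + max(3, 3) = 4
depth(g(e, c, d)) = 1 + max(0, 0, 0) = 1
depth(h(d, e)) = 1 + max(0, 0) = 1
depth(h(c, d)) = 1 + max(0, 0) = 1
depth(g(d, h(d, e), h(c, d))) = 1 + max(0, 1, 1) = 2
depth(h(g(e, c, d), g(d, h(d, e), h(c, d)))) = 1 + max(1, 2) = 3
depth(g(c, d, c)) = 1 + max(0, 0, 0) = 1
depth(g(d, c, c)) = 1 + max(0, 0, 0) = 1
depth(g(g(d, e, d), g(c, d, c), g(d, c, c))) = 1 + max(1, 1, 1) = 2
depth(h(g(g(d, e, d), g(c, d, c), g(d, c, c)), c)) = 1 + max(2, 0) = 3
depth(h(e, e)) = 1 + max(0, 0) = 1
depth(g(h(e, e), e, d)) = 1 + max(1, 0, 0) = 2
depth(g(c, e, e)) = 1 + max(0, 0, 0) = 1
depth(g(g(c, e, e), e, g(e, d, d))) = 1 + max(1, 0, 1) = 2
depth(g(c, c, c)) = 1 + max(0, 0, 0) = 1
depth(h(c, g(c, c, c))) = 1 + max(0, 1) = 2
depth(g(g(h(e, e), e, d), g(g(c, e, e), e, g(e, d, d)), h(c, g(c, c, c)))) = 1 + max(2, 2, 2) = 3
depth(g(d, d, c)) = 1 + max(0, 0, 0) = 1
depth(g(h(g(g(d, e, d), g(c, d, c), g(d, c, c)), c), g(g(h(e, e), e, d), g(g(c, e, e), e, g(e, d, d)), h(c, g(c, c, c))), g(d, d, c))) = 1 + max(3, 3, 1) = 4
depth(h(h(g(e, c, d), g(d, h(d, e), h(c, d))), g(h(g(g(d, e, d), g(c, d, c), g(d, c, c)), c), g(g(h(e, e), e, d), g(g(c, e, e), e, g(e, d, d)), h(c, g(c, c, c))), g(d, d, c)))) = 1 + max(3, 4) = 5
depth(h(h(g(d, c, h(h(e, d), g(e, d, d))), g(h(e, g(d, c, e)), g(d, e, d), h(e, d))), h(h(g(e, c, d), g(d, h(d, e), h(c, d))), g(h(g(g(d, e, d), g(c, d, c), g(d, c, c)), c), g(g(h(e, e), e, d), g(g(c, e, e), e, g(e, d, d)), h(c, g(c, c, c))), g(d, d, c))))) = 1 + max(4, 5) = 6

6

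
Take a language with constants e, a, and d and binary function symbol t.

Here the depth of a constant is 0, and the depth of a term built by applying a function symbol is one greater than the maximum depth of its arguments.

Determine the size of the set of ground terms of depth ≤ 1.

12

Write N_k for the number of ground terms of depth ≤ k. A term of depth ≤ k is either a constant or a function symbol applied to arguments of depth ≤ k−1, so N_k = 3 + N_{k-1}^2.
N_0 = 3
N_1 = 3 + 3^2 = 12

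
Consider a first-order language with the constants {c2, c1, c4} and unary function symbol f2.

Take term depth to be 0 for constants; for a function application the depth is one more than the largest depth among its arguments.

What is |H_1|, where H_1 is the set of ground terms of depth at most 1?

Count level by level. With function symbols f2/1, the terms of depth ≤ k are the 3 constants together with each function applied to depth-≤(k−1) tuples, so N_k = 3 + N_{k-1}.
N_0 = 3
N_1 = 3 + 3 = 6

6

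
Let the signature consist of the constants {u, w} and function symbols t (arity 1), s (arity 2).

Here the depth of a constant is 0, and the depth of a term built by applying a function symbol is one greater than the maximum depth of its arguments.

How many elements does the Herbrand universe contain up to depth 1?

Let N_k = |{terms of depth ≤ k}|. Then N_0 = 2 and N_k = 2 + N_{k-1} + N_{k-1}^2 for k ≥ 1 (one summand per function symbol, arity giving the exponent).
N_0 = 2
N_1 = 2 + 2 + 2^2 = 8
Explicitly: u, w, t(u), t(w), s(u, u), s(u, w), s(w, u), s(w, w).

8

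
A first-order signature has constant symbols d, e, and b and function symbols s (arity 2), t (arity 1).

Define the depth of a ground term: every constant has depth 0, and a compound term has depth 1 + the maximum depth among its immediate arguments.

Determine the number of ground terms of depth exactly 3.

Let N_k = |{terms of depth ≤ k}|. Then N_0 = 3 and N_k = 3 + N_{k-1}^2 + N_{k-1} for k ≥ 1 (one summand per function symbol, arity giving the exponent).
N_0 = 3
N_1 = 3 + 3^2 + 3 = 15
N_2 = 3 + 15^2 + 15 = 243
N_3 = 3 + 243^2 + 243 = 59295
Terms of depth exactly 3: N_3 − N_2 = 59295 − 243 = 59052.

59052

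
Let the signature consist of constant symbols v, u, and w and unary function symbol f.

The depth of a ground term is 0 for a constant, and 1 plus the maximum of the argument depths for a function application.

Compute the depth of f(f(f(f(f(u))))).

5

depth(f(u)) = 1 + depth(u) = 1 + 0 = 1
depth(f(f(u))) = 1 + depth(f(u)) = 1 + 1 = 2
depth(f(f(f(u)))) = 1 + depth(f(f(u))) = 1 + 2 = 3
depth(f(f(f(f(u))))) = 1 + depth(f(f(f(u)))) = 1 + 3 = 4
depth(f(f(f(f(f(u)))))) = 1 + depth(f(f(f(f(u))))) = 1 + 4 = 5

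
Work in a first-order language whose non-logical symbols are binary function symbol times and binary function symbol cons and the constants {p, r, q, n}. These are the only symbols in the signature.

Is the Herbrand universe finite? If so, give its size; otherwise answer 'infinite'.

The signature has at least one function symbol (times, arity 2) and at least one constant (p).
Iterating times gives infinitely many distinct ground terms: p, times(p, p), times(times(p, p), times(p, p)), ...
So the Herbrand universe is infinite.

infinite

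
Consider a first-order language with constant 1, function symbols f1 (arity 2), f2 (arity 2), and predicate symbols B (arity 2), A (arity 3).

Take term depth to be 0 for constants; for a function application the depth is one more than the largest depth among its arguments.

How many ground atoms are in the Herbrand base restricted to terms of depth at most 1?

First count ground terms of depth ≤ 1.
Write N_k for the number of ground terms of depth ≤ k. A term of depth ≤ k is either a constant or a function symbol applied to arguments of depth ≤ k−1, so N_k = 1 + N_{k-1}^2 + N_{k-1}^2.
N_0 = 1
N_1 = 1 + 1^2 + 1^2 = 3
Explicitly: 1, f1(1, 1), f2(1, 1).
So |H| = 3.
Ground atoms are formed by filling each argument slot of a predicate with a term from H, so an r-ary predicate gives |H|^r atoms:
  B: 3^2 = 9;  A: 3^3 = 27
Total ground atoms: 9 + 27 = 36.

36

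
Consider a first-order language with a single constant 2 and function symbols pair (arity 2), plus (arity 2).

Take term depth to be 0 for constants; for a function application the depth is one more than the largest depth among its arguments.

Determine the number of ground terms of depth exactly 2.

If N_k denotes the number of depth-≤k ground terms, the 1 constant gives N_0 = 1, and each function symbol of arity r contributes N_{k-1}^r new terms at level k: N_k = 1 + N_{k-1}^2 + N_{k-1}^2.
N_0 = 1
N_1 = 1 + 1^2 + 1^2 = 3
N_2 = 1 + 3^2 + 3^2 = 19
Terms of depth exactly 2: N_2 − N_1 = 19 − 3 = 16.

16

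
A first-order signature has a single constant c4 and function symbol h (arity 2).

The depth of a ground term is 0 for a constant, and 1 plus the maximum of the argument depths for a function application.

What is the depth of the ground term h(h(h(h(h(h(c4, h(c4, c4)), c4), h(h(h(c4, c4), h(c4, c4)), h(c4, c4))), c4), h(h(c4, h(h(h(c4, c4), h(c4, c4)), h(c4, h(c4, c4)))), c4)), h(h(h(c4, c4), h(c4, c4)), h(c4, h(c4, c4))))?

7

depth(h(c4, c4)) = 1 + max(0, 0) = 1
depth(h(c4, h(c4, c4))) = 1 + max(0, 1) = 2
depth(h(h(c4, h(c4, c4)), c4)) = 1 + max(2, 0) = 3
depth(h(h(c4, c4), h(c4, c4))) = 1 + max(1, 1) = 2
depth(h(h(h(c4, c4), h(c4, c4)), h(c4, c4))) = 1 + max(2, 1) = 3
depth(h(h(h(c4, h(c4, c4)), c4), h(h(h(c4, c4), h(c4, c4)), h(c4, c4)))) = 1 + max(3, 3) = 4
depth(h(h(h(h(c4, h(c4, c4)), c4), h(h(h(c4, c4), h(c4, c4)), h(c4, c4))), c4)) = 1 + max(4, 0) = 5
depth(h(h(h(c4, c4), h(c4, c4)), h(c4, h(c4, c4)))) = 1 + max(2, 2) = 3
depth(h(c4, h(h(h(c4, c4), h(c4, c4)), h(c4, h(c4, c4))))) = 1 + max(0, 3) = 4
depth(h(h(c4, h(h(h(c4, c4), h(c4, c4)), h(c4, h(c4, c4)))), c4)) = 1 + max(4, 0) = 5
depth(h(h(h(h(h(c4, h(c4, c4)), c4), h(h(h(c4, c4), h(c4, c4)), h(c4, c4))), c4), h(h(c4, h(h(h(c4, c4), h(c4, c4)), h(c4, h(c4, c4)))), c4))) = 1 + max(5, 5) = 6
depth(h(h(h(h(h(h(c4, h(c4, c4)), c4), h(h(h(c4, c4), h(c4, c4)), h(c4, c4))), c4), h(h(c4, h(h(h(c4, c4), h(c4, c4)), h(c4, h(c4, c4)))), c4)), h(h(h(c4, c4), h(c4, c4)), h(c4, h(c4, c4))))) = 1 + max(6, 3) = 7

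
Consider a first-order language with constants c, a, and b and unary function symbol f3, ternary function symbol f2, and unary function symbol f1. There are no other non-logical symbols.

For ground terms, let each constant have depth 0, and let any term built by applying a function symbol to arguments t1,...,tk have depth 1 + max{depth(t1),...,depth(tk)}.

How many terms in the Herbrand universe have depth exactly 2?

46695

Let N_k = |{terms of depth ≤ k}|. Then N_0 = 3 and N_k = 3 + N_{k-1} + N_{k-1}^3 + N_{k-1} for k ≥ 1 (one summand per function symbol, arity giving the exponent).
N_0 = 3
N_1 = 3 + 3 + 3^3 + 3 = 36
N_2 = 3 + 36 + 36^3 + 36 = 46731
Terms of depth exactly 2: N_2 − N_1 = 46731 − 36 = 46695.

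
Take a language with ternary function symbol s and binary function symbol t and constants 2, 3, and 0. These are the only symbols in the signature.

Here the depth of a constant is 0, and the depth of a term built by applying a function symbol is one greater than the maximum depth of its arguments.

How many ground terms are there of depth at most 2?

Count level by level. With function symbols s/3, t/2, the terms of depth ≤ k are the 3 constants together with each function applied to depth-≤(k−1) tuples, so N_k = 3 + N_{k-1}^3 + N_{k-1}^2.
N_0 = 3
N_1 = 3 + 3^3 + 3^2 = 39
N_2 = 3 + 39^3 + 39^2 = 60843

60843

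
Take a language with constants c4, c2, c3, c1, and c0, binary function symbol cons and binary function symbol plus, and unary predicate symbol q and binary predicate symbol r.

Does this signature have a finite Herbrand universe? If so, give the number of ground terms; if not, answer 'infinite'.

The signature has at least one function symbol (cons, arity 2) and at least one constant (c4).
Iterating cons gives infinitely many distinct ground terms: c4, cons(c4, c4), cons(cons(c4, c4), cons(c4, c4)), ...
So the Herbrand universe is infinite.

infinite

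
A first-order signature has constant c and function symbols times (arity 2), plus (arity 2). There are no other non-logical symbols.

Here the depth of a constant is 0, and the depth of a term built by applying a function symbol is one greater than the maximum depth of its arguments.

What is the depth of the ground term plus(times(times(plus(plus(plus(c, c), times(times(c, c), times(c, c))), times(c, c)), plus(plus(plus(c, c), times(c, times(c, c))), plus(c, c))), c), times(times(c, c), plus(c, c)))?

depth(plus(c, c)) = 1 + max(0, 0) = 1
depth(times(c, c)) = 1 + max(0, 0) = 1
depth(times(times(c, c), times(c, c))) = 1 + max(1, 1) = 2
depth(plus(plus(c, c), times(times(c, c), times(c, c)))) = 1 + max(1, 2) = 3
depth(plus(plus(plus(c, c), times(times(c, c), times(c, c))), times(c, c))) = 1 + max(3, 1) = 4
depth(times(c, times(c, c))) = 1 + max(0, 1) = 2
depth(plus(plus(c, c), times(c, times(c, c)))) = 1 + max(1, 2) = 3
depth(plus(plus(plus(c, c), times(c, times(c, c))), plus(c, c))) = 1 + max(3, 1) = 4
depth(times(plus(plus(plus(c, c), times(times(c, c), times(c, c))), times(c, c)), plus(plus(plus(c, c), times(c, times(c, c))), plus(c, c)))) = 1 + max(4, 4) = 5
depth(times(times(plus(plus(plus(c, c), times(times(c, c), times(c, c))), times(c, c)), plus(plus(plus(c, c), times(c, times(c, c))), plus(c, c))), c)) = 1 + max(5, 0) = 6
depth(times(times(c, c), plus(c, c))) = 1 + max(1, 1) = 2
depth(plus(times(times(plus(plus(plus(c, c), times(times(c, c), times(c, c))), times(c, c)), plus(plus(plus(c, c), times(c, times(c, c))), plus(c, c))), c), times(times(c, c), plus(c, c)))) = 1 + max(6, 2) = 7

7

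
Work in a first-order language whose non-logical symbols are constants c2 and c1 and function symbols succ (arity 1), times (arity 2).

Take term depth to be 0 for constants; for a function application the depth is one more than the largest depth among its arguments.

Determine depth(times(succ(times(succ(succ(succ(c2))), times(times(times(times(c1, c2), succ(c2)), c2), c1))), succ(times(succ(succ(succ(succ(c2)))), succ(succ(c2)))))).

depth(succ(c2)) = 1 + depth(c2) = 1 + 0 = 1
depth(succ(succ(c2))) = 1 + depth(succ(c2)) = 1 + 1 = 2
depth(succ(succ(succ(c2)))) = 1 + depth(succ(succ(c2))) = 1 + 2 = 3
depth(times(c1, c2)) = 1 + max(0, 0) = 1
depth(times(times(c1, c2), succ(c2))) = 1 + max(1, 1) = 2
depth(times(times(times(c1, c2), succ(c2)), c2)) = 1 + max(2, 0) = 3
depth(times(times(times(times(c1, c2), succ(c2)), c2), c1)) = 1 + max(3, 0) = 4
depth(times(succ(succ(succ(c2))), times(times(times(times(c1, c2), succ(c2)), c2), c1))) = 1 + max(3, 4) = 5
depth(succ(times(succ(succ(succ(c2))), times(times(times(times(c1, c2), succ(c2)), c2), c1)))) = 1 + depth(times(succ(succ(succ(c2))), times(times(times(times(c1, c2), succ(c2)), c2), c1))) = 1 + 5 = 6
depth(succ(succ(succ(succ(c2))))) = 1 + depth(succ(succ(succ(c2)))) = 1 + 3 = 4
depth(times(succ(succ(succ(succ(c2)))), succ(succ(c2)))) = 1 + max(4, 2) = 5
depth(succ(times(succ(succ(succ(succ(c2)))), succ(succ(c2))))) = 1 + depth(times(succ(succ(succ(succ(c2)))), succ(succ(c2)))) = 1 + 5 = 6
depth(times(succ(times(succ(succ(succ(c2))), times(times(times(times(c1, c2), succ(c2)), c2), c1))), succ(times(succ(succ(succ(succ(c2)))), succ(succ(c2)))))) = 1 + max(6, 6) = 7

7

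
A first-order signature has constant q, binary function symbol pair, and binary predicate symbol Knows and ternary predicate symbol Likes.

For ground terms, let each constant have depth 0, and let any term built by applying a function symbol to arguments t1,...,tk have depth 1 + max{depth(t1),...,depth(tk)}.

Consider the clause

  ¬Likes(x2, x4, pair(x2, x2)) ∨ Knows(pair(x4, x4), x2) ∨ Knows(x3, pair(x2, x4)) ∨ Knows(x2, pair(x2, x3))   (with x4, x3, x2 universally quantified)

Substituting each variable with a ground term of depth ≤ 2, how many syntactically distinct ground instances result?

125

Ground terms of depth ≤ 2:
  Write N_k for the number of ground terms of depth ≤ k. A term of depth ≤ k is either a constant or a function symbol applied to arguments of depth ≤ k−1, so N_k = 1 + N_{k-1}^2.
  N_0 = 1
  N_1 = 1 + 1^2 = 2
  N_2 = 1 + 2^2 = 5
So there are 5 ground terms available for substitution.
Each of x4, x3, x2 ranges independently over the available ground terms, and distinct assignments produce distinct instances.
Number of ground instances = 5^3 = 125.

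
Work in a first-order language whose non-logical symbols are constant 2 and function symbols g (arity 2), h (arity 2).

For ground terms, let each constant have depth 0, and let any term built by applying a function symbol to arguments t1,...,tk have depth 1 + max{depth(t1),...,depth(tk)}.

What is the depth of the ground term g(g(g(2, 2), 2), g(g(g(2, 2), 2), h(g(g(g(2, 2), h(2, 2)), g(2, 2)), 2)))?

6

depth(g(2, 2)) = 1 + max(0, 0) = 1
depth(g(g(2, 2), 2)) = 1 + max(1, 0) = 2
depth(h(2, 2)) = 1 + max(0, 0) = 1
depth(g(g(2, 2), h(2, 2))) = 1 + max(1, 1) = 2
depth(g(g(g(2, 2), h(2, 2)), g(2, 2))) = 1 + max(2, 1) = 3
depth(h(g(g(g(2, 2), h(2, 2)), g(2, 2)), 2)) = 1 + max(3, 0) = 4
depth(g(g(g(2, 2), 2), h(g(g(g(2, 2), h(2, 2)), g(2, 2)), 2))) = 1 + max(2, 4) = 5
depth(g(g(g(2, 2), 2), g(g(g(2, 2), 2), h(g(g(g(2, 2), h(2, 2)), g(2, 2)), 2)))) = 1 + max(2, 5) = 6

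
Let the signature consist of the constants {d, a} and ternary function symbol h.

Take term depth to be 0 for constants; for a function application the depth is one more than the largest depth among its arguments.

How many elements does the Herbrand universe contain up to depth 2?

1002

Write N_k for the number of ground terms of depth ≤ k. A term of depth ≤ k is either a constant or a function symbol applied to arguments of depth ≤ k−1, so N_k = 2 + N_{k-1}^3.
N_0 = 2
N_1 = 2 + 2^3 = 10
N_2 = 2 + 10^3 = 1002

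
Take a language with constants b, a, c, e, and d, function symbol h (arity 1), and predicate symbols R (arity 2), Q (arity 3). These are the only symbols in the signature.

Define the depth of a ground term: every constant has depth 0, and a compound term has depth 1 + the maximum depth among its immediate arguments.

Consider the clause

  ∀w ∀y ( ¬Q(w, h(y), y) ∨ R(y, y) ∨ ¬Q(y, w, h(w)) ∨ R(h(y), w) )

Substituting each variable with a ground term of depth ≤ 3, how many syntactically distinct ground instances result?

400

Ground terms of depth ≤ 3:
  Let N_k count ground terms of depth at most k. Each non-constant term of depth ≤ k is some function symbol applied to depth-≤(k−1) arguments, giving N_k = 5 + N_{k-1}.
  N_0 = 5
  N_1 = 5 + 5 = 10
  N_2 = 5 + 10 = 15
  N_3 = 5 + 15 = 20
So there are 20 ground terms available for substitution.
The clause has 2 distinct variables (w, y), each appearing in the body. In the free term algebra distinct substitutions yield syntactically distinct ground instances.
Number of ground instances = 20^2 = 400.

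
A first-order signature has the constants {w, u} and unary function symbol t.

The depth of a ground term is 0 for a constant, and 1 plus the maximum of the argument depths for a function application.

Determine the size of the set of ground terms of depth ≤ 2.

Write N_k for the number of ground terms of depth ≤ k. A term of depth ≤ k is either a constant or a function symbol applied to arguments of depth ≤ k−1, so N_k = 2 + N_{k-1}.
N_0 = 2
N_1 = 2 + 2 = 4
N_2 = 2 + 4 = 6
Explicitly: w, u, t(w), t(u), t(t(w)), t(t(u)).

6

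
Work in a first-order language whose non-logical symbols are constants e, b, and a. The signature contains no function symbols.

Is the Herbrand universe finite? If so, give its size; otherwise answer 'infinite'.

3

There are no function symbols, so every ground term is one of the 3 constants.
The Herbrand universe is {e, b, a}, which is finite with 3 elements.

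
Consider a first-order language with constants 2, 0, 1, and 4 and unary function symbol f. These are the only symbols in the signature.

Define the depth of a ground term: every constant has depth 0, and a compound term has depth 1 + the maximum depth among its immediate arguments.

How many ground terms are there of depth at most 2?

Let N_k = |{terms of depth ≤ k}|. Then N_0 = 4 and N_k = 4 + N_{k-1} for k ≥ 1 (one summand per function symbol, arity giving the exponent).
N_0 = 4
N_1 = 4 + 4 = 8
N_2 = 4 + 8 = 12

12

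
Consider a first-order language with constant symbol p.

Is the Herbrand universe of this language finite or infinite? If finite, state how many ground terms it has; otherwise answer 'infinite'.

There are no function symbols, so the only ground term is the single constant.
The Herbrand universe is {p}, finite with 1 element.

1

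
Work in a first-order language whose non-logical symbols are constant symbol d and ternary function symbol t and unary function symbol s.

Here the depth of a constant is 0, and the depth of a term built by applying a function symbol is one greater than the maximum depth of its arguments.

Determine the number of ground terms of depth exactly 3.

29792

Let N_k = |{terms of depth ≤ k}|. Then N_0 = 1 and N_k = 1 + N_{k-1}^3 + N_{k-1} for k ≥ 1 (one summand per function symbol, arity giving the exponent).
N_0 = 1
N_1 = 1 + 1^3 + 1 = 3
N_2 = 1 + 3^3 + 3 = 31
N_3 = 1 + 31^3 + 31 = 29823
Terms of depth exactly 3: N_3 − N_2 = 29823 − 31 = 29792.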